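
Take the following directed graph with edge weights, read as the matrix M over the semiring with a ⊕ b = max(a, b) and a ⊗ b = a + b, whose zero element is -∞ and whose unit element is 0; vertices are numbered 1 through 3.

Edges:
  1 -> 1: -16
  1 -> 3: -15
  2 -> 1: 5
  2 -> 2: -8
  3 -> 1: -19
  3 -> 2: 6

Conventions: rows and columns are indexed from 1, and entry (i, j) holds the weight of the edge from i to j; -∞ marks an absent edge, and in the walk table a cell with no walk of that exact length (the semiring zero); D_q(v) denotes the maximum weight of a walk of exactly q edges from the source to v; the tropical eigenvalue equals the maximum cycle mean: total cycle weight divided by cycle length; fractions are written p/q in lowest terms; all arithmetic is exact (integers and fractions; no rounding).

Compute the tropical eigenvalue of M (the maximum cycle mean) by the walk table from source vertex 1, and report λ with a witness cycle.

q=0: [0, -∞, -∞]
q=1: [-16, -∞, -15]
q=2: [-32, -9, -31]
q=3: [-4, -17, -47]
Optimal cycle mean attained by: cycle 1->3->2->1, total (-15) + 6 + 5, length 3.
Answer: λ = -4/3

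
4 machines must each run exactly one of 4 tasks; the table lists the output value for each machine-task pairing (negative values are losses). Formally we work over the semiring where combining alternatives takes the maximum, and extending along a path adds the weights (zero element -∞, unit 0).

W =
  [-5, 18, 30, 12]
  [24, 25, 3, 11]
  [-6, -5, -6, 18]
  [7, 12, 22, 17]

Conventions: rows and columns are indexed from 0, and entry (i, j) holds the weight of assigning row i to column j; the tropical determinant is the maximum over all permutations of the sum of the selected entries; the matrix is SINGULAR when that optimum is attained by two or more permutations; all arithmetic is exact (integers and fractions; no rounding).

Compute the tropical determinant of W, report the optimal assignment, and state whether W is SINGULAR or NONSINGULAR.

σ = (0, 1, 2, 3): (-5) + 25 + (-6) + 17 = 31
σ = (0, 1, 3, 2): (-5) + 25 + 18 + 22 = 60
σ = (0, 2, 1, 3): (-5) + 3 + (-5) + 17 = 10
σ = (0, 2, 3, 1): (-5) + 3 + 18 + 12 = 28
σ = (0, 3, 1, 2): (-5) + 11 + (-5) + 22 = 23
σ = (0, 3, 2, 1): (-5) + 11 + (-6) + 12 = 12
σ = (1, 0, 2, 3): 18 + 24 + (-6) + 17 = 53
σ = (1, 0, 3, 2): 18 + 24 + 18 + 22 = 82
σ = (1, 2, 0, 3): 18 + 3 + (-6) + 17 = 32
σ = (1, 2, 3, 0): 18 + 3 + 18 + 7 = 46
σ = (1, 3, 0, 2): 18 + 11 + (-6) + 22 = 45
σ = (1, 3, 2, 0): 18 + 11 + (-6) + 7 = 30
σ = (2, 0, 1, 3): 30 + 24 + (-5) + 17 = 66
σ = (2, 0, 3, 1): 30 + 24 + 18 + 12 = 84
σ = (2, 1, 0, 3): 30 + 25 + (-6) + 17 = 66
σ = (2, 1, 3, 0): 30 + 25 + 18 + 7 = 80
σ = (2, 3, 0, 1): 30 + 11 + (-6) + 12 = 47
σ = (2, 3, 1, 0): 30 + 11 + (-5) + 7 = 43
σ = (3, 0, 1, 2): 12 + 24 + (-5) + 22 = 53
σ = (3, 0, 2, 1): 12 + 24 + (-6) + 12 = 42
σ = (3, 1, 0, 2): 12 + 25 + (-6) + 22 = 53
σ = (3, 1, 2, 0): 12 + 25 + (-6) + 7 = 38
σ = (3, 2, 0, 1): 12 + 3 + (-6) + 12 = 21
σ = (3, 2, 1, 0): 12 + 3 + (-5) + 7 = 17
Optimal value attained by: σ = (2, 0, 3, 1).
Answer: det⊕(W) = 84; verdict: NONSINGULAR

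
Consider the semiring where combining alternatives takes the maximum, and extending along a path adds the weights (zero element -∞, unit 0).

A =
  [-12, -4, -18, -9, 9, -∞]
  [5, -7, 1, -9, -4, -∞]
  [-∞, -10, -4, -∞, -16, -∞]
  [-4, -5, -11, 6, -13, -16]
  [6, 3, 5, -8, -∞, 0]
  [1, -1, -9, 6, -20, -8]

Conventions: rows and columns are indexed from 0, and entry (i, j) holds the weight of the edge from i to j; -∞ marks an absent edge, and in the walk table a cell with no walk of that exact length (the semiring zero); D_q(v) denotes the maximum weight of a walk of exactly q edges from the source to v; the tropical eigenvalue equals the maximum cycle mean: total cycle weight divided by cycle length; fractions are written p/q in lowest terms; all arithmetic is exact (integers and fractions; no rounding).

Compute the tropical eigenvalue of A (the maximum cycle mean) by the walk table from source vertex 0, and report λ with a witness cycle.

q=0: [0, -∞, -∞, -∞, -∞, -∞]
q=1: [-12, -4, -18, -9, 9, -∞]
q=2: [15, 12, 14, 1, -3, 9]
q=3: [17, 11, 13, 15, 24, 1]
q=4: [30, 27, 29, 21, 26, 24]
q=5: [32, 29, 31, 30, 39, 26]
q=6: [45, 42, 44, 36, 41, 39]
Optimal cycle mean attained by: cycle 0->4->0, total 9 + 6, length 2.
Answer: λ = 15/2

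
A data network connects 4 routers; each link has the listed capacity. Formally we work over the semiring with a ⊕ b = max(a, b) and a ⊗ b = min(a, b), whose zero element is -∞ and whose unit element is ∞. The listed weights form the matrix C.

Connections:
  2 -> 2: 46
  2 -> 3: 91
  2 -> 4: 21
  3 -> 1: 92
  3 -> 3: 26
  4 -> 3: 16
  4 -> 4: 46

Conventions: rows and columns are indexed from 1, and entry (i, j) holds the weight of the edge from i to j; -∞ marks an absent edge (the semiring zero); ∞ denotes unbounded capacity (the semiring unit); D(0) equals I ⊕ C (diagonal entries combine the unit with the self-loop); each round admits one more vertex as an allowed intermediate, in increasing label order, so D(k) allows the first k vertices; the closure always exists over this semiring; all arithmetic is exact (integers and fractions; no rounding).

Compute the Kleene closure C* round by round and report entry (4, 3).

D(0):
  [∞, -∞, -∞, -∞]
  [-∞, ∞, 91, 21]
  [92, -∞, ∞, -∞]
  [-∞, -∞, 16, ∞]
D(1):
  [∞, -∞, -∞, -∞]
  [-∞, ∞, 91, 21]
  [92, -∞, ∞, -∞]
  [-∞, -∞, 16, ∞]
D(2):
  [∞, -∞, -∞, -∞]
  [-∞, ∞, 91, 21]
  [92, -∞, ∞, -∞]
  [-∞, -∞, 16, ∞]
D(3):
  [∞, -∞, -∞, -∞]
  [91, ∞, 91, 21]
  [92, -∞, ∞, -∞]
  [16, -∞, 16, ∞]
D(4):
  [∞, -∞, -∞, -∞]
  [91, ∞, 91, 21]
  [92, -∞, ∞, -∞]
  [16, -∞, 16, ∞]
Answer: C*[4][3] = 16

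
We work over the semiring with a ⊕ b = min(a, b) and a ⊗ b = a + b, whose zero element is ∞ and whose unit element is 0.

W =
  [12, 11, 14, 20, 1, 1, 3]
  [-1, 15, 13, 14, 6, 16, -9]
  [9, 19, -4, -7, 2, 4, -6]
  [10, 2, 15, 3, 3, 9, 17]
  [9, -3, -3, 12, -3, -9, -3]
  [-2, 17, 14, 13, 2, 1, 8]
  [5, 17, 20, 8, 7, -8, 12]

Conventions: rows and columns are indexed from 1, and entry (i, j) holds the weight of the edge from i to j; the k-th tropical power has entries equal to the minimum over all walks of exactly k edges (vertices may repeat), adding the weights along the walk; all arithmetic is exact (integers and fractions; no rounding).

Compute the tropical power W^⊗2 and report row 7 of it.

W^⊗2:
  [-1, -2, -2, 7, -2, -8, -2]
  [-4, 3, 3, -1, -2, -17, 2]
  [-1, -5, -8, -11, -4, -14, -10]
  [1, 0, 0, 6, 0, -6, -7]
  [-11, -6, -7, -10, -7, -12, -12]
  [-1, -1, -1, 7, -1, -7, -1]
  [-10, 4, 4, 5, -6, -7, 0]
Answer: row 7 of W^⊗2 = [-10, 4, 4, 5, -6, -7, 0]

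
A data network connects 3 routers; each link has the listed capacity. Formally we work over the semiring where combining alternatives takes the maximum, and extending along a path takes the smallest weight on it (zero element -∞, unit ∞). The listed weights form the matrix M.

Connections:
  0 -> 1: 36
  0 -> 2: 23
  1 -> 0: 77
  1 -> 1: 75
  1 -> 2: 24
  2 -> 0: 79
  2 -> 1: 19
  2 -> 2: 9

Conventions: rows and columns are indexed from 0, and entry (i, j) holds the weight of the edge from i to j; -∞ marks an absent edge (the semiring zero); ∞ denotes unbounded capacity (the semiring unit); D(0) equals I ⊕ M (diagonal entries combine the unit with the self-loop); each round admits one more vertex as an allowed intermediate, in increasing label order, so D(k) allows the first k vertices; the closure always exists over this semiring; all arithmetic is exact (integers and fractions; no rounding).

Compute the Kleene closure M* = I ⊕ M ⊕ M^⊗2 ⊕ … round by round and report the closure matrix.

D(0):
  [∞, 36, 23]
  [77, ∞, 24]
  [79, 19, ∞]
D(1):
  [∞, 36, 23]
  [77, ∞, 24]
  [79, 36, ∞]
D(2):
  [∞, 36, 24]
  [77, ∞, 24]
  [79, 36, ∞]
D(3):
  [∞, 36, 24]
  [77, ∞, 24]
  [79, 36, ∞]
Answer: M* = [[∞, 36, 24], [77, ∞, 24], [79, 36, ∞]]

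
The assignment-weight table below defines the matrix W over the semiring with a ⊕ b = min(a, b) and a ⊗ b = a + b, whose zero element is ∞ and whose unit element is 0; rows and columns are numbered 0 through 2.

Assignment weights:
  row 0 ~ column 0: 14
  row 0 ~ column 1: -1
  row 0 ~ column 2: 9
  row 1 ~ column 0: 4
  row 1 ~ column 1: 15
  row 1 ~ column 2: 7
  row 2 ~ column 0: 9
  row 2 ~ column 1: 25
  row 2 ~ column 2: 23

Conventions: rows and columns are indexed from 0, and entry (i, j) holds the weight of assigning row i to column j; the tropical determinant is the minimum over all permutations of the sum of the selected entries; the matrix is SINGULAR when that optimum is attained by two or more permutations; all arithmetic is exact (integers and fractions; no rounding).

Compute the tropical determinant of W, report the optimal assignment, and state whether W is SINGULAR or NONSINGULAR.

σ = (0, 1, 2): 14 + 15 + 23 = 52
σ = (0, 2, 1): 14 + 7 + 25 = 46
σ = (1, 0, 2): (-1) + 4 + 23 = 26
σ = (1, 2, 0): (-1) + 7 + 9 = 15
σ = (2, 0, 1): 9 + 4 + 25 = 38
σ = (2, 1, 0): 9 + 15 + 9 = 33
Optimal value attained by: σ = (1, 2, 0).
Answer: det⊕(W) = 15; verdict: NONSINGULAR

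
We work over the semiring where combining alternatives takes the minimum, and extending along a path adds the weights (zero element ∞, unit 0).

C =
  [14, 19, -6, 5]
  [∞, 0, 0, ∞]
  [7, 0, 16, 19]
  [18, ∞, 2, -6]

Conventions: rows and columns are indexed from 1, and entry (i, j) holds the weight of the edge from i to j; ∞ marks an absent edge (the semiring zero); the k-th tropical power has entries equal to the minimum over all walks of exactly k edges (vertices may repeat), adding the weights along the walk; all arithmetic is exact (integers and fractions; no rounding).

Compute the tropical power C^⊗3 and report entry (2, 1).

C^⊗2:
  [1, -6, 7, -1]
  [7, 0, 0, 19]
  [21, 0, 0, 12]
  [9, 2, -4, -12]
C^⊗3:
  [14, -6, -6, -7]
  [7, 0, 0, 12]
  [7, 0, 0, 6]
  [3, -4, -10, -18]
Key observation: the optimum is the walk 2->2->3->1, with weight 0 + 0 + 7 = 7.
Optimal value attained by: walk 2->2->3->1.
Answer: (C^⊗3)[2][1] = 7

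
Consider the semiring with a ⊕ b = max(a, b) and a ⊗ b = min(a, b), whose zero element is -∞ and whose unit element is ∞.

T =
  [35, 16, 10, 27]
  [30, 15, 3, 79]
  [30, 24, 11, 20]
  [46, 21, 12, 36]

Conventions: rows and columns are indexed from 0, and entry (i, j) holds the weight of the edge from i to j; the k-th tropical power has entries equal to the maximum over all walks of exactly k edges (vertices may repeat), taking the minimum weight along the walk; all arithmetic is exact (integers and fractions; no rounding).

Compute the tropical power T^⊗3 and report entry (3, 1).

T^⊗2:
  [35, 21, 12, 27]
  [46, 21, 12, 36]
  [30, 20, 12, 27]
  [36, 21, 12, 36]
T^⊗3:
  [35, 21, 12, 27]
  [36, 21, 12, 36]
  [30, 21, 12, 27]
  [36, 21, 12, 36]
Key observation: the optimum is the walk 3->0->3->1, with weight 46 min 27 min 21 = 21.
Optimal value attained by: walk 3->0->3->1.
Answer: (T^⊗3)[3][1] = 21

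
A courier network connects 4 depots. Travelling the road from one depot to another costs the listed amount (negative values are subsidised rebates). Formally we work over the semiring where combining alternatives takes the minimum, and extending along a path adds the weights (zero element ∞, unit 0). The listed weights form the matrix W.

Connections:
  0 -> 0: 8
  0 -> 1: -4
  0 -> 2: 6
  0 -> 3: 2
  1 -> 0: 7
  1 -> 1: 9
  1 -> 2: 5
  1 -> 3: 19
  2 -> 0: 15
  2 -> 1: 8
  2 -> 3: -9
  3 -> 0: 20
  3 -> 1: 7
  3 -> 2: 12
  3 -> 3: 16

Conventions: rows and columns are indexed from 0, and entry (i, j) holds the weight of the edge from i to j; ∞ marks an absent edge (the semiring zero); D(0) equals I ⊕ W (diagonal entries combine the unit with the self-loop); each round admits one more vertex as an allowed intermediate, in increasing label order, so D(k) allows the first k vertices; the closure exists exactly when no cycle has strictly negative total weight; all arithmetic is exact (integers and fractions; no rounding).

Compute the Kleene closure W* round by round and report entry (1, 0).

D(0):
  [0, -4, 6, 2]
  [7, 0, 5, 19]
  [15, 8, 0, -9]
  [20, 7, 12, 0]
D(1):
  [0, -4, 6, 2]
  [7, 0, 5, 9]
  [15, 8, 0, -9]
  [20, 7, 12, 0]
D(2):
  [0, -4, 1, 2]
  [7, 0, 5, 9]
  [15, 8, 0, -9]
  [14, 7, 12, 0]
D(3):
  [0, -4, 1, -8]
  [7, 0, 5, -4]
  [15, 8, 0, -9]
  [14, 7, 12, 0]
D(4):
  [0, -4, 1, -8]
  [7, 0, 5, -4]
  [5, -2, 0, -9]
  [14, 7, 12, 0]
Answer: W*[1][0] = 7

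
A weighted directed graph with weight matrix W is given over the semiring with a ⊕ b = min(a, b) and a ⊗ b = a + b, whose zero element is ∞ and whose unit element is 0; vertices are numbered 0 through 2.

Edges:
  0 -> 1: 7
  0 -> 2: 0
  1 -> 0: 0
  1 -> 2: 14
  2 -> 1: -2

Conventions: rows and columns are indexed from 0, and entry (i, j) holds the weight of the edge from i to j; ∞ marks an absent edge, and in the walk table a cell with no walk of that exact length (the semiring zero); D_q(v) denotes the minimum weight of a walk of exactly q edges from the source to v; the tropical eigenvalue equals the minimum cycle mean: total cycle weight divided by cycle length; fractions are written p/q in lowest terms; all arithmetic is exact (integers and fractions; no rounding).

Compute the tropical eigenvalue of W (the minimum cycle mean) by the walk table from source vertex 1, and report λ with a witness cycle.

q=0: [∞, 0, ∞]
q=1: [0, ∞, 14]
q=2: [∞, 7, 0]
q=3: [7, -2, 21]
Optimal cycle mean attained by: cycle 0->2->1->0, total 0 + (-2) + 0, length 3.
Answer: λ = -2/3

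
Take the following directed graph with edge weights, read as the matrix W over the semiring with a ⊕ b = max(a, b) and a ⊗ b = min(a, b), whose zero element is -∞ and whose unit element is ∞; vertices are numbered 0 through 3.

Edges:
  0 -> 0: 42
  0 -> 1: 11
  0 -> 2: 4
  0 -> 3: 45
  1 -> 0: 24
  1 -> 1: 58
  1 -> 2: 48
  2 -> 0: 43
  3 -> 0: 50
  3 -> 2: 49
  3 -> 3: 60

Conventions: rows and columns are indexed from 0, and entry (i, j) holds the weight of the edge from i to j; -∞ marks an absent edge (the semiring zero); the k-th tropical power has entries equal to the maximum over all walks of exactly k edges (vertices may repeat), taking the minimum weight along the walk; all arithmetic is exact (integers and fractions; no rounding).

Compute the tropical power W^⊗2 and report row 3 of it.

W^⊗2:
  [45, 11, 45, 45]
  [43, 58, 48, 24]
  [42, 11, 4, 43]
  [50, 11, 49, 60]
Answer: row 3 of W^⊗2 = [50, 11, 49, 60]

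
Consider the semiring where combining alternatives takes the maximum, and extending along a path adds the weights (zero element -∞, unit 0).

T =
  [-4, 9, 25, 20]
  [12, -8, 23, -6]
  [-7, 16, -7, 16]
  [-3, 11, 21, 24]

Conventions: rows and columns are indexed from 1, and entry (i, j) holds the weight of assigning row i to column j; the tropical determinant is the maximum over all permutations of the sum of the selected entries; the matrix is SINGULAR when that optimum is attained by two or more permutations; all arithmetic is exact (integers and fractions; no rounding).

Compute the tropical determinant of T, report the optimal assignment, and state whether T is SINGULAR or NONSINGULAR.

σ = (1, 2, 3, 4): (-4) + (-8) + (-7) + 24 = 5
σ = (1, 2, 4, 3): (-4) + (-8) + 16 + 21 = 25
σ = (1, 3, 2, 4): (-4) + 23 + 16 + 24 = 59
σ = (1, 3, 4, 2): (-4) + 23 + 16 + 11 = 46
σ = (1, 4, 2, 3): (-4) + (-6) + 16 + 21 = 27
σ = (1, 4, 3, 2): (-4) + (-6) + (-7) + 11 = -6
σ = (2, 1, 3, 4): 9 + 12 + (-7) + 24 = 38
σ = (2, 1, 4, 3): 9 + 12 + 16 + 21 = 58
σ = (2, 3, 1, 4): 9 + 23 + (-7) + 24 = 49
σ = (2, 3, 4, 1): 9 + 23 + 16 + (-3) = 45
σ = (2, 4, 1, 3): 9 + (-6) + (-7) + 21 = 17
σ = (2, 4, 3, 1): 9 + (-6) + (-7) + (-3) = -7
σ = (3, 1, 2, 4): 25 + 12 + 16 + 24 = 77
σ = (3, 1, 4, 2): 25 + 12 + 16 + 11 = 64
σ = (3, 2, 1, 4): 25 + (-8) + (-7) + 24 = 34
σ = (3, 2, 4, 1): 25 + (-8) + 16 + (-3) = 30
σ = (3, 4, 1, 2): 25 + (-6) + (-7) + 11 = 23
σ = (3, 4, 2, 1): 25 + (-6) + 16 + (-3) = 32
σ = (4, 1, 2, 3): 20 + 12 + 16 + 21 = 69
σ = (4, 1, 3, 2): 20 + 12 + (-7) + 11 = 36
σ = (4, 2, 1, 3): 20 + (-8) + (-7) + 21 = 26
σ = (4, 2, 3, 1): 20 + (-8) + (-7) + (-3) = 2
σ = (4, 3, 1, 2): 20 + 23 + (-7) + 11 = 47
σ = (4, 3, 2, 1): 20 + 23 + 16 + (-3) = 56
Optimal value attained by: σ = (3, 1, 2, 4).
Answer: det⊕(T) = 77; verdict: NONSINGULAR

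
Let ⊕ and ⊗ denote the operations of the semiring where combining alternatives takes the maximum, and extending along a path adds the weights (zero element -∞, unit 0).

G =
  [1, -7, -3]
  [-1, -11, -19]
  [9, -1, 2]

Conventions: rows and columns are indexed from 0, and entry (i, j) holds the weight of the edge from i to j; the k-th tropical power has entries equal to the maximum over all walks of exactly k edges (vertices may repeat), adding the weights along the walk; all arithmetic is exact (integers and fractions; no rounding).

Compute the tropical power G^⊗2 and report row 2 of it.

G^⊗2:
  [6, -4, -1]
  [0, -8, -4]
  [11, 2, 6]
Answer: row 2 of G^⊗2 = [11, 2, 6]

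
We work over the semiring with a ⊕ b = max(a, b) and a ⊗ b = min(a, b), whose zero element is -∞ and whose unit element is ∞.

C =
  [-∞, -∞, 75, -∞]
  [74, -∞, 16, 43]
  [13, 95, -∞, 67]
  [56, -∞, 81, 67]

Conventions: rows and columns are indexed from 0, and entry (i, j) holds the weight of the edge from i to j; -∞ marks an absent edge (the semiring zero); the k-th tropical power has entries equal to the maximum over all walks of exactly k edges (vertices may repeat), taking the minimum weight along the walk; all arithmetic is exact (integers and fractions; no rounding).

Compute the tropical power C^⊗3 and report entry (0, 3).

C^⊗2:
  [13, 75, -∞, 67]
  [43, 16, 74, 43]
  [74, -∞, 67, 67]
  [56, 81, 67, 67]
C^⊗3:
  [74, -∞, 67, 67]
  [43, 74, 43, 67]
  [56, 67, 74, 67]
  [74, 67, 67, 67]
Key observation: the optimum is the walk 0->2->3->3, with weight 75 min 67 min 67 = 67.
Optimal value attained by: walk 0->2->3->3.
Answer: (C^⊗3)[0][3] = 67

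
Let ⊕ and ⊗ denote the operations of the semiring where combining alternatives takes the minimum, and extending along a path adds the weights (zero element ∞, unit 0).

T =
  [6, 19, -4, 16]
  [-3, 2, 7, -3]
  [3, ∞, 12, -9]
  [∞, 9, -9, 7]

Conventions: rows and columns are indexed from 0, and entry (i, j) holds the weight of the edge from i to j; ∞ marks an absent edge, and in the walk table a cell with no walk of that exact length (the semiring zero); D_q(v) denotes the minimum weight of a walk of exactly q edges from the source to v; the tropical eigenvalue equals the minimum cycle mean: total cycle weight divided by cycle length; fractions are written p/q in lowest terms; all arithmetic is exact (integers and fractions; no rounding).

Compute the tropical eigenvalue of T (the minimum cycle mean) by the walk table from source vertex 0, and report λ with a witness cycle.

q=0: [0, ∞, ∞, ∞]
q=1: [6, 19, -4, 16]
q=2: [-1, 21, 2, -13]
q=3: [5, -4, -22, -7]
q=4: [-19, -2, -16, -31]
Optimal cycle mean attained by: cycle 2->3->2, total (-9) + (-9), length 2.
Answer: λ = -9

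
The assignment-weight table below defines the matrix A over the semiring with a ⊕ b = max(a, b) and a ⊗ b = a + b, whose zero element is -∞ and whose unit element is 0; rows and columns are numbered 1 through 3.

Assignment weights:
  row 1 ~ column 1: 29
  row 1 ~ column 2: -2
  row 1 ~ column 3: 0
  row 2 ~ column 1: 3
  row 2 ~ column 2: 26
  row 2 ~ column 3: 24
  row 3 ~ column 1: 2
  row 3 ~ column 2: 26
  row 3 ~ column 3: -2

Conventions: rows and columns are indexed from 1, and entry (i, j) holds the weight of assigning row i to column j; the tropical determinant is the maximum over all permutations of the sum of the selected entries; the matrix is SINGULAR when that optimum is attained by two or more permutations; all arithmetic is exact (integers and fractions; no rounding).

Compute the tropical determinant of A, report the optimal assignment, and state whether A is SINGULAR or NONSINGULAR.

σ = (1, 2, 3): 29 + 26 + (-2) = 53
σ = (1, 3, 2): 29 + 24 + 26 = 79
σ = (2, 1, 3): (-2) + 3 + (-2) = -1
σ = (2, 3, 1): (-2) + 24 + 2 = 24
σ = (3, 1, 2): 0 + 3 + 26 = 29
σ = (3, 2, 1): 0 + 26 + 2 = 28
Optimal value attained by: σ = (1, 3, 2).
Answer: det⊕(A) = 79; verdict: NONSINGULAR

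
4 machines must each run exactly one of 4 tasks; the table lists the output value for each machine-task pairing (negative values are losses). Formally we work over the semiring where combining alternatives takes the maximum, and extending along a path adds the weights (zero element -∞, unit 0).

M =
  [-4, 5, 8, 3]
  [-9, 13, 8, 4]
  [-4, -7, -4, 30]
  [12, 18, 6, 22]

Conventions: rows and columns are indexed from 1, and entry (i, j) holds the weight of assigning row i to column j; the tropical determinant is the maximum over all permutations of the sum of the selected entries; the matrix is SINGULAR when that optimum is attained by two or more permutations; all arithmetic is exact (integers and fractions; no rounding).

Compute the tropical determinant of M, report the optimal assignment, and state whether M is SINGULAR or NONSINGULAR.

σ = (1, 2, 3, 4): (-4) + 13 + (-4) + 22 = 27
σ = (1, 2, 4, 3): (-4) + 13 + 30 + 6 = 45
σ = (1, 3, 2, 4): (-4) + 8 + (-7) + 22 = 19
σ = (1, 3, 4, 2): (-4) + 8 + 30 + 18 = 52
σ = (1, 4, 2, 3): (-4) + 4 + (-7) + 6 = -1
σ = (1, 4, 3, 2): (-4) + 4 + (-4) + 18 = 14
σ = (2, 1, 3, 4): 5 + (-9) + (-4) + 22 = 14
σ = (2, 1, 4, 3): 5 + (-9) + 30 + 6 = 32
σ = (2, 3, 1, 4): 5 + 8 + (-4) + 22 = 31
σ = (2, 3, 4, 1): 5 + 8 + 30 + 12 = 55
σ = (2, 4, 1, 3): 5 + 4 + (-4) + 6 = 11
σ = (2, 4, 3, 1): 5 + 4 + (-4) + 12 = 17
σ = (3, 1, 2, 4): 8 + (-9) + (-7) + 22 = 14
σ = (3, 1, 4, 2): 8 + (-9) + 30 + 18 = 47
σ = (3, 2, 1, 4): 8 + 13 + (-4) + 22 = 39
σ = (3, 2, 4, 1): 8 + 13 + 30 + 12 = 63
σ = (3, 4, 1, 2): 8 + 4 + (-4) + 18 = 26
σ = (3, 4, 2, 1): 8 + 4 + (-7) + 12 = 17
σ = (4, 1, 2, 3): 3 + (-9) + (-7) + 6 = -7
σ = (4, 1, 3, 2): 3 + (-9) + (-4) + 18 = 8
σ = (4, 2, 1, 3): 3 + 13 + (-4) + 6 = 18
σ = (4, 2, 3, 1): 3 + 13 + (-4) + 12 = 24
σ = (4, 3, 1, 2): 3 + 8 + (-4) + 18 = 25
σ = (4, 3, 2, 1): 3 + 8 + (-7) + 12 = 16
Optimal value attained by: σ = (3, 2, 4, 1).
Answer: det⊕(M) = 63; verdict: NONSINGULAR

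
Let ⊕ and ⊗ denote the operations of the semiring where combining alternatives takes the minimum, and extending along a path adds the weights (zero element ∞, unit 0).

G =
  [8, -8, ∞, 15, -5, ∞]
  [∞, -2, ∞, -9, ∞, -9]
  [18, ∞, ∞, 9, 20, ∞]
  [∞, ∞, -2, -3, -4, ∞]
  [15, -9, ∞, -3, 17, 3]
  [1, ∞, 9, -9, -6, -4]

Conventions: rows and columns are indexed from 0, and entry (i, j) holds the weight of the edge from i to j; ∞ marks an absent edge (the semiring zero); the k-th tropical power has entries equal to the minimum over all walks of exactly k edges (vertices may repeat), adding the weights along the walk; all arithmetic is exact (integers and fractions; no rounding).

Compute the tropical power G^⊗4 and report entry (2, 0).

G^⊗2:
  [10, -14, 13, -17, 3, -17]
  [-8, -4, -11, -18, -15, -13]
  [26, 10, 7, 6, 5, 23]
  [11, -13, -5, -7, -7, -1]
  [4, -11, -5, -18, -7, -18]
  [-3, -15, -11, -13, -13, -8]
G^⊗3:
  [-16, -16, -19, -26, -23, -23]
  [-12, -24, -20, -22, -22, -17]
  [20, -4, 4, 1, 2, 1]
  [0, -16, -9, -22, -11, -22]
  [-17, -16, -20, -27, -24, -22]
  [-7, -22, -15, -24, -17, -24]
G^⊗4:
  [-22, -32, -28, -32, -30, -27]
  [-16, -31, -24, -33, -26, -33]
  [2, -7, -1, -13, -5, -13]
  [-21, -20, -24, -31, -28, -26]
  [-21, -33, -29, -31, -31, -26]
  [-23, -26, -26, -33, -30, -31]
Key observation: the optimum is the walk 2->0->1->5->0, with weight 18 + (-8) + (-9) + 1 = 2.
Optimal value attained by: walk 2->0->1->5->0.
Answer: (G^⊗4)[2][0] = 2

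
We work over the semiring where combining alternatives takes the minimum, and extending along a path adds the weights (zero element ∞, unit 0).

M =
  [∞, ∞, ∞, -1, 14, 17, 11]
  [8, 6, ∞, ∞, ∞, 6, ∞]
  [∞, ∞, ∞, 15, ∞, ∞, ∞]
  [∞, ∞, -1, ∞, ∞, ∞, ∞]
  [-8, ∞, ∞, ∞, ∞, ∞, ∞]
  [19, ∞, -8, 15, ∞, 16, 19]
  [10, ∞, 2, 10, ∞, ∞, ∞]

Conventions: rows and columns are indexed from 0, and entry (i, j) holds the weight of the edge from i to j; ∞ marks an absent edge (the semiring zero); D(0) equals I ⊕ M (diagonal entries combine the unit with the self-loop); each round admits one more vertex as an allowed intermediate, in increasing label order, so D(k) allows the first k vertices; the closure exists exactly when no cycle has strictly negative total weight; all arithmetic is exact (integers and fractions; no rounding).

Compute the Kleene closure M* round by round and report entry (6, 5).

D(0):
  [0, ∞, ∞, -1, 14, 17, 11]
  [8, 0, ∞, ∞, ∞, 6, ∞]
  [∞, ∞, 0, 15, ∞, ∞, ∞]
  [∞, ∞, -1, 0, ∞, ∞, ∞]
  [-8, ∞, ∞, ∞, 0, ∞, ∞]
  [19, ∞, -8, 15, ∞, 0, 19]
  [10, ∞, 2, 10, ∞, ∞, 0]
D(1):
  [0, ∞, ∞, -1, 14, 17, 11]
  [8, 0, ∞, 7, 22, 6, 19]
  [∞, ∞, 0, 15, ∞, ∞, ∞]
  [∞, ∞, -1, 0, ∞, ∞, ∞]
  [-8, ∞, ∞, -9, 0, 9, 3]
  [19, ∞, -8, 15, 33, 0, 19]
  [10, ∞, 2, 9, 24, 27, 0]
D(2):
  [0, ∞, ∞, -1, 14, 17, 11]
  [8, 0, ∞, 7, 22, 6, 19]
  [∞, ∞, 0, 15, ∞, ∞, ∞]
  [∞, ∞, -1, 0, ∞, ∞, ∞]
  [-8, ∞, ∞, -9, 0, 9, 3]
  [19, ∞, -8, 15, 33, 0, 19]
  [10, ∞, 2, 9, 24, 27, 0]
D(3):
  [0, ∞, ∞, -1, 14, 17, 11]
  [8, 0, ∞, 7, 22, 6, 19]
  [∞, ∞, 0, 15, ∞, ∞, ∞]
  [∞, ∞, -1, 0, ∞, ∞, ∞]
  [-8, ∞, ∞, -9, 0, 9, 3]
  [19, ∞, -8, 7, 33, 0, 19]
  [10, ∞, 2, 9, 24, 27, 0]
D(4):
  [0, ∞, -2, -1, 14, 17, 11]
  [8, 0, 6, 7, 22, 6, 19]
  [∞, ∞, 0, 15, ∞, ∞, ∞]
  [∞, ∞, -1, 0, ∞, ∞, ∞]
  [-8, ∞, -10, -9, 0, 9, 3]
  [19, ∞, -8, 7, 33, 0, 19]
  [10, ∞, 2, 9, 24, 27, 0]
D(5):
  [0, ∞, -2, -1, 14, 17, 11]
  [8, 0, 6, 7, 22, 6, 19]
  [∞, ∞, 0, 15, ∞, ∞, ∞]
  [∞, ∞, -1, 0, ∞, ∞, ∞]
  [-8, ∞, -10, -9, 0, 9, 3]
  [19, ∞, -8, 7, 33, 0, 19]
  [10, ∞, 2, 9, 24, 27, 0]
D(6):
  [0, ∞, -2, -1, 14, 17, 11]
  [8, 0, -2, 7, 22, 6, 19]
  [∞, ∞, 0, 15, ∞, ∞, ∞]
  [∞, ∞, -1, 0, ∞, ∞, ∞]
  [-8, ∞, -10, -9, 0, 9, 3]
  [19, ∞, -8, 7, 33, 0, 19]
  [10, ∞, 2, 9, 24, 27, 0]
D(7):
  [0, ∞, -2, -1, 14, 17, 11]
  [8, 0, -2, 7, 22, 6, 19]
  [∞, ∞, 0, 15, ∞, ∞, ∞]
  [∞, ∞, -1, 0, ∞, ∞, ∞]
  [-8, ∞, -10, -9, 0, 9, 3]
  [19, ∞, -8, 7, 33, 0, 19]
  [10, ∞, 2, 9, 24, 27, 0]
Answer: M*[6][5] = 27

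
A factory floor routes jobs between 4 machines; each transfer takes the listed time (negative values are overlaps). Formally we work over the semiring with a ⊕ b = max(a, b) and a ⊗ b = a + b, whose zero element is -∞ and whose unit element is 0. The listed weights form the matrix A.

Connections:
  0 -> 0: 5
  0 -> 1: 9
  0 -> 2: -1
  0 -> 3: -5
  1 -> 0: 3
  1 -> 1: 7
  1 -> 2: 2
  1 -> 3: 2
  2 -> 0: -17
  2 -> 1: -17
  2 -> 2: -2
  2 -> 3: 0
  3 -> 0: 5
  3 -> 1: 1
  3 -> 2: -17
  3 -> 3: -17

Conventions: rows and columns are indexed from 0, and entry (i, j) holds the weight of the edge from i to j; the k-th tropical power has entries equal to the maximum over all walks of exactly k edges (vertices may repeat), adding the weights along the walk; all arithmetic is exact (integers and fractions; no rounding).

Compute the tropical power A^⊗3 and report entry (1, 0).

A^⊗2:
  [12, 16, 11, 11]
  [10, 14, 9, 9]
  [5, 1, -4, -2]
  [10, 14, 4, 3]
A^⊗3:
  [19, 23, 18, 18]
  [17, 21, 16, 16]
  [10, 14, 4, 3]
  [17, 21, 16, 16]
Key observation: the optimum is the walk 1->1->1->0, with weight 7 + 7 + 3 = 17.
Optimal value attained by: walk 1->1->1->0.
Answer: (A^⊗3)[1][0] = 17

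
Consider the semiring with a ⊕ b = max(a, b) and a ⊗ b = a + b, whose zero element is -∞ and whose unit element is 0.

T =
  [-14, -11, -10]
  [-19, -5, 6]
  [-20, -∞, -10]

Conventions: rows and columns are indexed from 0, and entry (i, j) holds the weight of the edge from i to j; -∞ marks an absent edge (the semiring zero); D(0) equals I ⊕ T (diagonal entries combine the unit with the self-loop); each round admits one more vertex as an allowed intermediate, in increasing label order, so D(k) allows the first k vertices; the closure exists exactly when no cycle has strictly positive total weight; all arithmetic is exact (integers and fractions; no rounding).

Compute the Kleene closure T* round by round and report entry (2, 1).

D(0):
  [0, -11, -10]
  [-19, 0, 6]
  [-20, -∞, 0]
D(1):
  [0, -11, -10]
  [-19, 0, 6]
  [-20, -31, 0]
D(2):
  [0, -11, -5]
  [-19, 0, 6]
  [-20, -31, 0]
D(3):
  [0, -11, -5]
  [-14, 0, 6]
  [-20, -31, 0]
Answer: T*[2][1] = -31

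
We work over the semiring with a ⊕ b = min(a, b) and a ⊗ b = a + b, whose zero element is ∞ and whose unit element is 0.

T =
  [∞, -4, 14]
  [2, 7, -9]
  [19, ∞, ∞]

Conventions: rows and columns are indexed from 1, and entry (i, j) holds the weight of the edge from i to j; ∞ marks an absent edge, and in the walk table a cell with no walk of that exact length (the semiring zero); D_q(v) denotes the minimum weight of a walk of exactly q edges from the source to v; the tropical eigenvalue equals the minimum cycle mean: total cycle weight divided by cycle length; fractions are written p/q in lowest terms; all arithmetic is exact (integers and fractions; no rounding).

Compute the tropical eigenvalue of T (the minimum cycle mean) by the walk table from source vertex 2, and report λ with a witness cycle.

q=0: [∞, 0, ∞]
q=1: [2, 7, -9]
q=2: [9, -2, -2]
q=3: [0, 5, -11]
Optimal cycle mean attained by: cycle 1->2->1, total (-4) + 2, length 2.
Answer: λ = -1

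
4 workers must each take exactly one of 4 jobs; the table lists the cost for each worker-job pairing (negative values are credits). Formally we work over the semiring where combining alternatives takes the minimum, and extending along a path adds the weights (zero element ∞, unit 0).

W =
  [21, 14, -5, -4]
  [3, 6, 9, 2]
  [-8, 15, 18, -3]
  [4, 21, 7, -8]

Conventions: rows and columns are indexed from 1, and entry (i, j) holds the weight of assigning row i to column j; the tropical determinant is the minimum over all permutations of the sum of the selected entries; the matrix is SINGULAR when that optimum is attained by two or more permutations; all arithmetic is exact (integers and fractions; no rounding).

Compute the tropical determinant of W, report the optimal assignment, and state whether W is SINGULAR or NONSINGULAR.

σ = (1, 2, 3, 4): 21 + 6 + 18 + (-8) = 37
σ = (1, 2, 4, 3): 21 + 6 + (-3) + 7 = 31
σ = (1, 3, 2, 4): 21 + 9 + 15 + (-8) = 37
σ = (1, 3, 4, 2): 21 + 9 + (-3) + 21 = 48
σ = (1, 4, 2, 3): 21 + 2 + 15 + 7 = 45
σ = (1, 4, 3, 2): 21 + 2 + 18 + 21 = 62
σ = (2, 1, 3, 4): 14 + 3 + 18 + (-8) = 27
σ = (2, 1, 4, 3): 14 + 3 + (-3) + 7 = 21
σ = (2, 3, 1, 4): 14 + 9 + (-8) + (-8) = 7
σ = (2, 3, 4, 1): 14 + 9 + (-3) + 4 = 24
σ = (2, 4, 1, 3): 14 + 2 + (-8) + 7 = 15
σ = (2, 4, 3, 1): 14 + 2 + 18 + 4 = 38
σ = (3, 1, 2, 4): (-5) + 3 + 15 + (-8) = 5
σ = (3, 1, 4, 2): (-5) + 3 + (-3) + 21 = 16
σ = (3, 2, 1, 4): (-5) + 6 + (-8) + (-8) = -15
σ = (3, 2, 4, 1): (-5) + 6 + (-3) + 4 = 2
σ = (3, 4, 1, 2): (-5) + 2 + (-8) + 21 = 10
σ = (3, 4, 2, 1): (-5) + 2 + 15 + 4 = 16
σ = (4, 1, 2, 3): (-4) + 3 + 15 + 7 = 21
σ = (4, 1, 3, 2): (-4) + 3 + 18 + 21 = 38
σ = (4, 2, 1, 3): (-4) + 6 + (-8) + 7 = 1
σ = (4, 2, 3, 1): (-4) + 6 + 18 + 4 = 24
σ = (4, 3, 1, 2): (-4) + 9 + (-8) + 21 = 18
σ = (4, 3, 2, 1): (-4) + 9 + 15 + 4 = 24
Optimal value attained by: σ = (3, 2, 1, 4).
Answer: det⊕(W) = -15; verdict: NONSINGULAR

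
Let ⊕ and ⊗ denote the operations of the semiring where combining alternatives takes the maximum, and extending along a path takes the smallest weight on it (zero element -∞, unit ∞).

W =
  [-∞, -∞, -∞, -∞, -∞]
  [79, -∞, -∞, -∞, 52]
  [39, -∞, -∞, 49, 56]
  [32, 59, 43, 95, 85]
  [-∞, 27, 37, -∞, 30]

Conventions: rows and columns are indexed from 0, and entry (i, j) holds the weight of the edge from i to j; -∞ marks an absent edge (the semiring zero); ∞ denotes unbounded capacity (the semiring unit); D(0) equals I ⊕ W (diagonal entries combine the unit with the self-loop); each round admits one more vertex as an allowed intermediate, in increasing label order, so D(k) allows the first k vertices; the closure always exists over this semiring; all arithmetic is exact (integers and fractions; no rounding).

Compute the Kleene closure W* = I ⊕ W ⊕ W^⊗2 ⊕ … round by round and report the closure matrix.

D(0):
  [∞, -∞, -∞, -∞, -∞]
  [79, ∞, -∞, -∞, 52]
  [39, -∞, ∞, 49, 56]
  [32, 59, 43, ∞, 85]
  [-∞, 27, 37, -∞, ∞]
D(1):
  [∞, -∞, -∞, -∞, -∞]
  [79, ∞, -∞, -∞, 52]
  [39, -∞, ∞, 49, 56]
  [32, 59, 43, ∞, 85]
  [-∞, 27, 37, -∞, ∞]
D(2):
  [∞, -∞, -∞, -∞, -∞]
  [79, ∞, -∞, -∞, 52]
  [39, -∞, ∞, 49, 56]
  [59, 59, 43, ∞, 85]
  [27, 27, 37, -∞, ∞]
D(3):
  [∞, -∞, -∞, -∞, -∞]
  [79, ∞, -∞, -∞, 52]
  [39, -∞, ∞, 49, 56]
  [59, 59, 43, ∞, 85]
  [37, 27, 37, 37, ∞]
D(4):
  [∞, -∞, -∞, -∞, -∞]
  [79, ∞, -∞, -∞, 52]
  [49, 49, ∞, 49, 56]
  [59, 59, 43, ∞, 85]
  [37, 37, 37, 37, ∞]
D(5):
  [∞, -∞, -∞, -∞, -∞]
  [79, ∞, 37, 37, 52]
  [49, 49, ∞, 49, 56]
  [59, 59, 43, ∞, 85]
  [37, 37, 37, 37, ∞]
Answer: W* = [[∞, -∞, -∞, -∞, -∞], [79, ∞, 37, 37, 52], [49, 49, ∞, 49, 56], [59, 59, 43, ∞, 85], [37, 37, 37, 37, ∞]]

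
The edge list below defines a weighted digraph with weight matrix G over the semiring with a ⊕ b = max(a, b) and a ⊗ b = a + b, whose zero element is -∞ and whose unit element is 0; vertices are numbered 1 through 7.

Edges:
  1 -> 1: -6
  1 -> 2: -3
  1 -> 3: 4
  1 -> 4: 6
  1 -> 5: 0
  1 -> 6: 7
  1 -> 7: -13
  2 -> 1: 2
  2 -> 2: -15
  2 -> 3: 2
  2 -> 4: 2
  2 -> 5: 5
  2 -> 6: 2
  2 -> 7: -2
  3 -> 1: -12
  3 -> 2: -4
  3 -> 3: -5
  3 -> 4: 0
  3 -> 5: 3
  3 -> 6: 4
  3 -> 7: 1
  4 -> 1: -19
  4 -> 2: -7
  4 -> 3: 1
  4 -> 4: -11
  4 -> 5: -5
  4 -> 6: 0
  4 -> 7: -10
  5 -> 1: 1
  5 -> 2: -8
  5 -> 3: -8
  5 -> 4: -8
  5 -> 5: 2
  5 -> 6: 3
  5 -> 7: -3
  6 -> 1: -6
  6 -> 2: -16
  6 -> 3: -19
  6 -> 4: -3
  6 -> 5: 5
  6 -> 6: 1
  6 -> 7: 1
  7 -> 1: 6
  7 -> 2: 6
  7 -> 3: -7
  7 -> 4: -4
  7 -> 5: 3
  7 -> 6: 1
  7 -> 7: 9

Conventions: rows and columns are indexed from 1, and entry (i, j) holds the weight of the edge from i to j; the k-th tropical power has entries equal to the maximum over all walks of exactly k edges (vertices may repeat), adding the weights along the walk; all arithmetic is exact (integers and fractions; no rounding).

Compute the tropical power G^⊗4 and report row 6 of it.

G^⊗2:
  [1, 0, 7, 4, 12, 8, 8]
  [6, 4, 6, 8, 7, 9, 7]
  [7, 7, 1, 1, 9, 6, 10]
  [-4, -3, -4, 1, 5, 5, 2]
  [3, 3, 5, 7, 8, 8, 6]
  [7, 7, -2, 0, 7, 8, 10]
  [15, 15, 10, 12, 12, 13, 18]
G^⊗3:
  [14, 14, 5, 7, 14, 15, 17]
  [13, 13, 10, 12, 14, 13, 16]
  [16, 16, 11, 13, 13, 14, 19]
  [8, 8, 2, 2, 10, 8, 11]
  [12, 12, 8, 9, 13, 11, 15]
  [16, 16, 11, 13, 13, 14, 19]
  [24, 24, 19, 21, 21, 22, 27]
G^⊗4:
  [23, 23, 18, 20, 20, 21, 26]
  [22, 22, 17, 19, 19, 20, 25]
  [25, 25, 20, 22, 22, 23, 28]
  [17, 17, 12, 14, 14, 15, 20]
  [21, 21, 16, 18, 18, 19, 24]
  [25, 25, 20, 22, 22, 23, 28]
  [33, 33, 28, 30, 30, 31, 36]
Answer: row 6 of G^⊗4 = [25, 25, 20, 22, 22, 23, 28]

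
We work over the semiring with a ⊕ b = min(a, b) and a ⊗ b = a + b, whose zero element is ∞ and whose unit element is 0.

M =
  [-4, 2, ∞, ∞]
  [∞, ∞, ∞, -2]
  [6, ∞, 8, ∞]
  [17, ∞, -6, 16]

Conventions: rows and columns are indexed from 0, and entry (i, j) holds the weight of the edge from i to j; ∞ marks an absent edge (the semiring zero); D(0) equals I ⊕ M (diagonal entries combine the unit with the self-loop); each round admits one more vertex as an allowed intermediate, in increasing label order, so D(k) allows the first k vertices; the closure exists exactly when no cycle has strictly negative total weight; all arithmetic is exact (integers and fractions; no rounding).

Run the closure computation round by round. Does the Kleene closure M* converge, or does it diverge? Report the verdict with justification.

Detection: at round 0, diagonal entry (0, 0) turns strictly negative.
Key observation: the cycle 0->0 has total weight (-4), which is strictly negative.
Answer: DIVERGES — negative cycle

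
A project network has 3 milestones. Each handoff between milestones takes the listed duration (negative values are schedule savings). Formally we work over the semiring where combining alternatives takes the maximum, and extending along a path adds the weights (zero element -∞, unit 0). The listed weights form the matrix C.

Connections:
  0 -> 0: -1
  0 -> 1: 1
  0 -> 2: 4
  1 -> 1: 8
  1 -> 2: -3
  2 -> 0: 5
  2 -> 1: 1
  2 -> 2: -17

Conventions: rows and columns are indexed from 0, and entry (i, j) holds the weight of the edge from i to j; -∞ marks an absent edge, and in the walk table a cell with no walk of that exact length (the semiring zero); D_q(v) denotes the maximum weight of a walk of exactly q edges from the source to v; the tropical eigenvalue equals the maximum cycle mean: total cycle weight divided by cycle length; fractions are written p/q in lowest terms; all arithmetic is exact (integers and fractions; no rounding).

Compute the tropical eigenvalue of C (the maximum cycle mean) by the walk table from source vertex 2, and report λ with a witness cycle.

q=0: [-∞, -∞, 0]
q=1: [5, 1, -17]
q=2: [4, 9, 9]
q=3: [14, 17, 8]
Optimal cycle mean attained by: cycle 1->1, total 8, length 1.
Answer: λ = 8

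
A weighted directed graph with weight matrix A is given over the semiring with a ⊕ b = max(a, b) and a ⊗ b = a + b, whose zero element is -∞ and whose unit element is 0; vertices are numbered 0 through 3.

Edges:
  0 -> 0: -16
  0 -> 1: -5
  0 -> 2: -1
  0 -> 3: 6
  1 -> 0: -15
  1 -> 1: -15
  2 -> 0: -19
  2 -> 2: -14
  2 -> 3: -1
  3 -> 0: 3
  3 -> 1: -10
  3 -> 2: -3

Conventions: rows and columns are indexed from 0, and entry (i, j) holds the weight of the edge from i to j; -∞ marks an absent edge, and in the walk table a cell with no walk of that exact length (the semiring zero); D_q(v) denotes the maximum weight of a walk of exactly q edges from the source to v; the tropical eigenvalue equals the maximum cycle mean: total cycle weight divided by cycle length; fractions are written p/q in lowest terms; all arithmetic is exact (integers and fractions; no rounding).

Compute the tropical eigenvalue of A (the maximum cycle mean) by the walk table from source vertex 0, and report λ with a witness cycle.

q=0: [0, -∞, -∞, -∞]
q=1: [-16, -5, -1, 6]
q=2: [9, -4, 3, -2]
q=3: [1, 4, 8, 15]
q=4: [18, 5, 12, 7]
Optimal cycle mean attained by: cycle 0->3->0, total 6 + 3, length 2.
Answer: λ = 9/2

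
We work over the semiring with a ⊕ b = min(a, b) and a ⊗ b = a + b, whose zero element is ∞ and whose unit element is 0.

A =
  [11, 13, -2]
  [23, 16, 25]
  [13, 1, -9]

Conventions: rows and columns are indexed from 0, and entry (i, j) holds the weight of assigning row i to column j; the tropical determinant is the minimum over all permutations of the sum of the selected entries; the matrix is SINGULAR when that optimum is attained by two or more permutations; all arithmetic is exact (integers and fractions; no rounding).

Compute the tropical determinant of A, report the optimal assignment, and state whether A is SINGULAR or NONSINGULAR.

σ = (0, 1, 2): 11 + 16 + (-9) = 18
σ = (0, 2, 1): 11 + 25 + 1 = 37
σ = (1, 0, 2): 13 + 23 + (-9) = 27
σ = (1, 2, 0): 13 + 25 + 13 = 51
σ = (2, 0, 1): (-2) + 23 + 1 = 22
σ = (2, 1, 0): (-2) + 16 + 13 = 27
Optimal value attained by: σ = (0, 1, 2).
Answer: det⊕(A) = 18; verdict: NONSINGULAR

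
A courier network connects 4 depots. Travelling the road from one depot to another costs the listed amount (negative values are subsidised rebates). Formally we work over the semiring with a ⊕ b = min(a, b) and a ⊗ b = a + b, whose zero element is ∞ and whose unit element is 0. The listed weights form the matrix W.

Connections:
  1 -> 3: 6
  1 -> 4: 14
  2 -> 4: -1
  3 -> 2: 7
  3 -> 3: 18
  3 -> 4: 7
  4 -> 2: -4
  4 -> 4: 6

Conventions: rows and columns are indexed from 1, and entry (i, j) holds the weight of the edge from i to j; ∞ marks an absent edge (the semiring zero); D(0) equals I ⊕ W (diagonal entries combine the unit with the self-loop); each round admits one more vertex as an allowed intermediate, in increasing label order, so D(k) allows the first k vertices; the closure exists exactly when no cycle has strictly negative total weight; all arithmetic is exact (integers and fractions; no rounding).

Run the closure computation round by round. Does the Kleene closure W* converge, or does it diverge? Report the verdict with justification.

D(0):
  [0, ∞, 6, 14]
  [∞, 0, ∞, -1]
  [∞, 7, 0, 7]
  [∞, -4, ∞, 0]
D(1):
  [0, ∞, 6, 14]
  [∞, 0, ∞, -1]
  [∞, 7, 0, 7]
  [∞, -4, ∞, 0]
Detection: at round 2, diagonal entry (4, 4) turns strictly negative.
Key observation: the cycle 4->2->4 has total weight (-4) + (-1), which is strictly negative.
Answer: DIVERGES — negative cycle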